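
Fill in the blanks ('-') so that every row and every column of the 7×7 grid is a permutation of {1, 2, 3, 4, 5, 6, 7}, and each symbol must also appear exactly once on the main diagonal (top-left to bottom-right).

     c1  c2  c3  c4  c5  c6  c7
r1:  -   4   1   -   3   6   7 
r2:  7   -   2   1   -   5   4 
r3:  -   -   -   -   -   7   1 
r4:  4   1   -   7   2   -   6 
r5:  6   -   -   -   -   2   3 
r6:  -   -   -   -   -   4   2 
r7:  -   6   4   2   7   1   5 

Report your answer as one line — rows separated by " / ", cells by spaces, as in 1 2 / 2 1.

2 4 1 5 3 6 7 / 7 3 2 1 6 5 4 / 5 2 6 3 4 7 1 / 4 1 5 7 2 3 6 / 6 5 7 4 1 2 3 / 1 7 3 6 5 4 2 / 3 6 4 2 7 1 5

(r1,c1) = 2
(r1,c4) = 5
(r2,c2) = 3
(r2,c5) = 6
(r3,c3) = 6
(r4,c6) = 3
(r5,c4) = 4
(r5,c5) = 1
(r6,c5) = 5
(r7,c1) = 3
(r3,c1) = 5
(r3,c2) = 2
(r3,c4) = 3
(r3,c5) = 4
(r4,c3) = 5
(r5,c3) = 7
(r6,c1) = 1
(r6,c2) = 7
(r6,c3) = 3
(r6,c4) = 6
(r5,c2) = 5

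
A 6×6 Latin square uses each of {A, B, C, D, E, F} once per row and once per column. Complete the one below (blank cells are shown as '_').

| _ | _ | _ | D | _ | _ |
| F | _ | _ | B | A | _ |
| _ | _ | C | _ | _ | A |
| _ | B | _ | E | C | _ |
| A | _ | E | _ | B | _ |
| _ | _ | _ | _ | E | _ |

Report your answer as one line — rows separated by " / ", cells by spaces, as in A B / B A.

E A B D F C / F C D B A E / B E C F D A / D B A E C F / A F E C B D / C D F A E B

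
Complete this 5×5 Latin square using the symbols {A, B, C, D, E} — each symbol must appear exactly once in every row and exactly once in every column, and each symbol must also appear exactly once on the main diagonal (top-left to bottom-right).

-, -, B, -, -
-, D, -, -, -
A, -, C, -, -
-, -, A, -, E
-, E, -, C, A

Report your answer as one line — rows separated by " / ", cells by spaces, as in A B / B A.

At row 1, column 1: row 1 has {B}; column 1 has {A}; the diagonal has {A,C,D}; that leaves E.
At row 2, column 3: row 2 has {D}; column 3 has {A,B,C}; that leaves E.
At row 3, column 2: row 3 has {A,C}; column 2 has {D,E}; that leaves B.
At row 3, column 5: row 3 has {A,B,C}; column 5 has {A,E}; that leaves D.
At row 4, column 2: row 4 has {A,E}; column 2 has {B,D,E}; that leaves C.
At row 4, column 4: row 4 has {A,C,E}; column 4 has {C}; the diagonal has {A,C,D,E}; that leaves B.
At row 5, column 3: row 5 has {A,C,E}; column 3 has {A,B,C,E}; that leaves D.
At row 1, column 2: row 1 has {B,E}; column 2 has {B,C,D,E}; that leaves A.
At row 1, column 4: row 1 has {A,B,E}; column 4 has {B,C}; that leaves D.
At row 1, column 5: row 1 has {A,B,D,E}; column 5 has {A,D,E}; that leaves C.
At row 2, column 4: row 2 has {D,E}; column 4 has {B,C,D}; that leaves A.
At row 2, column 5: row 2 has {A,D,E}; column 5 has {A,C,D,E}; that leaves B.
At row 3, column 4: row 3 has {A,B,C,D}; column 4 has {A,B,C,D}; that leaves E.
At row 4, column 1: row 4 has {A,B,C,E}; column 1 has {A,E}; that leaves D.
At row 5, column 1: row 5 has {A,C,D,E}; column 1 has {A,D,E}; that leaves B.
At row 2, column 1: row 2 has {A,B,D,E}; column 1 has {A,B,D,E}; that leaves C.

E A B D C / C D E A B / A B C E D / D C A B E / B E D C A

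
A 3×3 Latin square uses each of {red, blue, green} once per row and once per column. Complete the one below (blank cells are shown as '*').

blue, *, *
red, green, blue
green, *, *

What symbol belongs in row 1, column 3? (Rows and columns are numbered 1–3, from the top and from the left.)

green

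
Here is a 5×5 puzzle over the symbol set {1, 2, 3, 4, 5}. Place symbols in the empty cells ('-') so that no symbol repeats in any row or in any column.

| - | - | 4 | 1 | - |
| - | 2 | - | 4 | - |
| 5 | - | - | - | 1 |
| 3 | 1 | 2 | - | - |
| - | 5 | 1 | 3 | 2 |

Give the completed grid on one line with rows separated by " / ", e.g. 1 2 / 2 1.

(r1,c1) = 2
(r1,c2) = 3
(r1,c5) = 5
(r2,c1) = 1
(r2,c5) = 3
(r3,c2) = 4
(r3,c3) = 3
(r3,c4) = 2
(r4,c4) = 5
(r4,c5) = 4
(r5,c1) = 4
(r2,c3) = 5

2 3 4 1 5 / 1 2 5 4 3 / 5 4 3 2 1 / 3 1 2 5 4 / 4 5 1 3 2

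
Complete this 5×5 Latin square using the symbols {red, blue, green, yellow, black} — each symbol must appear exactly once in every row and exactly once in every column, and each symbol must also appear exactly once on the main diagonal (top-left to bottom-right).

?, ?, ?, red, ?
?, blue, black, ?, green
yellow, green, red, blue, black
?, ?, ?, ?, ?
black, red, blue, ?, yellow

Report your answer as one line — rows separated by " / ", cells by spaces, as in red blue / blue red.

green black yellow red blue / red blue black yellow green / yellow green red blue black / blue yellow green black red / black red blue green yellow

(r1,c1) = green
(r1,c3) = yellow
(r1,c5) = blue
(r2,c1) = red
(r2,c4) = yellow
(r4,c1) = blue
(r4,c3) = green
(r4,c4) = black
(r4,c5) = red
(r5,c4) = green
(r1,c2) = black
(r4,c2) = yellow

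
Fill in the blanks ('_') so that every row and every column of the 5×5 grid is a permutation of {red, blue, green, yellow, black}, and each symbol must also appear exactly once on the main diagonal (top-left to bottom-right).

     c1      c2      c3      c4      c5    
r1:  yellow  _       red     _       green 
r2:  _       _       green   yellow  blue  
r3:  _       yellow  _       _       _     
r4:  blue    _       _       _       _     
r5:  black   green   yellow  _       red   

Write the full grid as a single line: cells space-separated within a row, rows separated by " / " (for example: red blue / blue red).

At row 2, column 1: row 2 has {blue,green,yellow}; column 1 has {blue,yellow,black}; that leaves red.
At row 2, column 2: row 2 has {red,blue,green,yellow}; column 2 has {green,yellow}; the diagonal has {red,yellow}; that leaves black.
At row 3, column 1: row 3 has {yellow}; column 1 has {red,blue,yellow,black}; that leaves green.
At row 3, column 3: row 3 has {green,yellow}; column 3 has {red,green,yellow}; the diagonal has {red,yellow,black}; that leaves blue.
At row 3, column 5: row 3 has {blue,green,yellow}; column 5 has {red,blue,green}; that leaves black.
At row 4, column 2: row 4 has {blue}; column 2 has {green,yellow,black}; that leaves red.
At row 4, column 3: row 4 has {red,blue}; column 3 has {red,blue,green,yellow}; that leaves black.
At row 4, column 4: row 4 has {red,blue,black}; column 4 has {yellow}; the diagonal has {red,blue,yellow,black}; that leaves green.
At row 4, column 5: row 4 has {red,blue,green,black}; column 5 has {red,blue,green,black}; that leaves yellow.
At row 5, column 4: row 5 has {red,green,yellow,black}; column 4 has {green,yellow}; that leaves blue.
At row 1, column 2: row 1 has {red,green,yellow}; column 2 has {red,green,yellow,black}; that leaves blue.
At row 1, column 4: row 1 has {red,blue,green,yellow}; column 4 has {blue,green,yellow}; that leaves black.
At row 3, column 4: row 3 has {blue,green,yellow,black}; column 4 has {blue,green,yellow,black}; that leaves red.

yellow blue red black green / red black green yellow blue / green yellow blue red black / blue red black green yellow / black green yellow blue red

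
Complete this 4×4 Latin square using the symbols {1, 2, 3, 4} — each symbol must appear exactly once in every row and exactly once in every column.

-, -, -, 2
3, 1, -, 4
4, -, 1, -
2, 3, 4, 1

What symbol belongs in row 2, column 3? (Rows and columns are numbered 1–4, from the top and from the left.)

2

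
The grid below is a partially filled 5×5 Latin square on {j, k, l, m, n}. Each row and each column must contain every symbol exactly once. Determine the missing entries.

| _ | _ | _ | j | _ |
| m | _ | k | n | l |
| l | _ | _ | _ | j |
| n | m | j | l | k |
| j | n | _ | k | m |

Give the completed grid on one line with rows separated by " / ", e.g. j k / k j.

(r1,c1) = k
(r1,c2) = l
(r1,c5) = n
(r2,c2) = j
(r3,c2) = k
(r3,c4) = m
(r5,c3) = l
(r1,c3) = m
(r3,c3) = n

k l m j n / m j k n l / l k n m j / n m j l k / j n l k m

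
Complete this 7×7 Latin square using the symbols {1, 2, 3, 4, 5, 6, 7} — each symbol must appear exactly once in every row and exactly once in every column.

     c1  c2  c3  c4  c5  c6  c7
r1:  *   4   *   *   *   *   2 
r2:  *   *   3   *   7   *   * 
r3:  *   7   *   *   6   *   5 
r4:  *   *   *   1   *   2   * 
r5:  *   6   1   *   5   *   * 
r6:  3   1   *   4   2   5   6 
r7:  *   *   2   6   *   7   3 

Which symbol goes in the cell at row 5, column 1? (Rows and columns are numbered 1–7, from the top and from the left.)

7

(r3,c3): row 3 has {5,6,7}; column 3 has {1,2,3}, so it must be 4.
(r6,c3): row 6 has {1,2,3,4,5,6}; column 3 has {1,2,3,4}, so it must be 7.
(r7,c2): row 7 has {2,3,6,7}; column 2 has {1,4,6,7}, so it must be 5.
(r2,c2): row 2 has {3,7}; column 2 has {1,4,5,6,7}, so it must be 2.
(r2,c4): row 2 has {2,3,7}; column 4 has {1,4,6}, so it must be 5.
(r4,c2): row 4 has {1,2}; column 2 has {1,2,4,5,6,7}, so it must be 3.
(r4,c5): row 4 has {1,2,3}; column 5 has {2,5,6,7}, so it must be 4.
(r4,c7): row 4 has {1,2,3,4}; column 7 has {2,3,5,6}, so it must be 7.
(r5,c7): row 5 has {1,5,6}; column 7 has {2,3,5,6,7}, so it must be 4.
(r7,c5): row 7 has {2,3,5,6,7}; column 5 has {2,4,5,6,7}, so it must be 1.
(r1,c5): row 1 has {2,4}; column 5 has {1,2,4,5,6,7}, so it must be 3.
(r2,c7): row 2 has {2,3,5,7}; column 7 has {2,3,4,5,6,7}, so it must be 1.
(r5,c6): row 5 has {1,4,5,6}; column 6 has {2,5,7}, so it must be 3.
(r7,c1): row 7 has {1,2,3,5,6,7}; column 1 has {3}, so it must be 4.
(r1,c4): row 1 has {2,3,4}; column 4 has {1,4,5,6}, so it must be 7.
(r2,c1): row 2 has {1,2,3,5,7}; column 1 has {3,4}, so it must be 6.
(r2,c6): row 2 has {1,2,3,5,6,7}; column 6 has {2,3,5,7}, so it must be 4.
(r3,c6): row 3 has {4,5,6,7}; column 6 has {2,3,4,5,7}, so it must be 1.
(r4,c1): row 4 has {1,2,3,4,7}; column 1 has {3,4,6}, so it must be 5.
(r4,c3): row 4 has {1,2,3,4,5,7}; column 3 has {1,2,3,4,7}, so it must be 6.
(r5,c4): row 5 has {1,3,4,5,6}; column 4 has {1,4,5,6,7}, so it must be 2.
(r1,c1): row 1 has {2,3,4,7}; column 1 has {3,4,5,6}, so it must be 1.
(r1,c3): row 1 has {1,2,3,4,7}; column 3 has {1,2,3,4,6,7}, so it must be 5.
(r1,c6): row 1 has {1,2,3,4,5,7}; column 6 has {1,2,3,4,5,7}, so it must be 6.
(r3,c1): row 3 has {1,4,5,6,7}; column 1 has {1,3,4,5,6}, so it must be 2.
(r3,c4): row 3 has {1,2,4,5,6,7}; column 4 has {1,2,4,5,6,7}, so it must be 3.
(r5,c1): row 5 has {1,2,3,4,5,6}; column 1 has {1,2,3,4,5,6}, so it must be 7.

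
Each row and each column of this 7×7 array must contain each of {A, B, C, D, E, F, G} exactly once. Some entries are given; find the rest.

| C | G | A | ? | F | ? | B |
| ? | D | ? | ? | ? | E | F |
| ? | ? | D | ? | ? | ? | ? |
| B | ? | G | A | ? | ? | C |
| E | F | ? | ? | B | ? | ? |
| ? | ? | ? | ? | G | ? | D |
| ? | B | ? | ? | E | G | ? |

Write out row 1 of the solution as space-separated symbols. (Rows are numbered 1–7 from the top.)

(r1,c6) = D
(r4,c2) = E
(r4,c5) = D
(r4,c6) = F
(r5,c3) = C
(r5,c6) = A
(r5,c7) = G
(r7,c3) = F
(r7,c7) = A
(r1,c4) = E

C G A E F D B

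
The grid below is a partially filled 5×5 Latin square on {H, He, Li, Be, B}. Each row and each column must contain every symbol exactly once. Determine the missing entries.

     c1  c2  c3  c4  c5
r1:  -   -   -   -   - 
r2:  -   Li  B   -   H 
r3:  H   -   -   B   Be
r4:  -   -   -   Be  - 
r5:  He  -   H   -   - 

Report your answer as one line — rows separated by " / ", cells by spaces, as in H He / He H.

(r2,c1): row 2 has {H,Li,B}; column 1 has {H,He}, so it must be Be.
(r2,c4): row 2 has {H,Li,Be,B}; column 4 has {Be,B}, so it must be He.
(r3,c2): row 3 has {H,Be,B}; column 2 has {Li}, so it must be He.
(r3,c3): row 3 has {H,He,Be,B}; column 3 has {H,B}, so it must be Li.
(r4,c3): row 4 has {Be}; column 3 has {H,Li,B}, so it must be He.
(r5,c4): row 5 has {H,He}; column 4 has {He,Be,B}, so it must be Li.
(r5,c5): row 5 has {H,He,Li}; column 5 has {H,Be}, so it must be B.
(r1,c3): row 1 is empty so far; column 3 has {H,He,Li,B}, so it must be Be.
(r1,c4): row 1 has {Be}; column 4 has {He,Li,Be,B}, so it must be H.
(r4,c5): row 4 has {He,Be}; column 5 has {H,Be,B}, so it must be Li.
(r5,c2): row 5 has {H,He,Li,B}; column 2 has {He,Li}, so it must be Be.
(r1,c2): row 1 has {H,Be}; column 2 has {He,Li,Be}, so it must be B.
(r1,c5): row 1 has {H,Be,B}; column 5 has {H,Li,Be,B}, so it must be He.
(r4,c1): row 4 has {He,Li,Be}; column 1 has {H,He,Be}, so it must be B.
(r4,c2): row 4 has {He,Li,Be,B}; column 2 has {He,Li,Be,B}, so it must be H.
(r1,c1): row 1 has {H,He,Be,B}; column 1 has {H,He,Be,B}, so it must be Li.

Li B Be H He / Be Li B He H / H He Li B Be / B H He Be Li / He Be H Li B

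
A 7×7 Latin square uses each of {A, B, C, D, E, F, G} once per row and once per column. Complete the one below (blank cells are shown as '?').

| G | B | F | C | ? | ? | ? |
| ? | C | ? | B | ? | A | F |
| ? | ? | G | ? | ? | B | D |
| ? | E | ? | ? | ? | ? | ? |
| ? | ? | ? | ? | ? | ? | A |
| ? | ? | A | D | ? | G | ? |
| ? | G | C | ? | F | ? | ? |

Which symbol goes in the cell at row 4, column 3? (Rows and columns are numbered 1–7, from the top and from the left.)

B

(r1,c7) = E
(r6,c2) = F
(r7,c7) = B
(r1,c6) = D
(r3,c2) = A
(r5,c2) = D
(r6,c7) = C
(r7,c6) = E
(r1,c5) = A
(r4,c7) = G
(r7,c4) = A
(r4,c4) = F
(r4,c6) = C
(r5,c6) = F
(r7,c1) = D
(r2,c1) = E
(r2,c3) = D
(r2,c5) = G
(r3,c4) = E
(r3,c5) = C
(r4,c3) = B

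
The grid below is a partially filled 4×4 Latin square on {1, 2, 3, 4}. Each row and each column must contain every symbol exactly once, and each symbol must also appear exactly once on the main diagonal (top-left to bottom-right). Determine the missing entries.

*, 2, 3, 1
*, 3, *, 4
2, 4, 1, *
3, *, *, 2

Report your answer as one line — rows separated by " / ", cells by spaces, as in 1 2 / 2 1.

4 2 3 1 / 1 3 2 4 / 2 4 1 3 / 3 1 4 2

(r1,c1) = 4
(r2,c1) = 1
(r2,c3) = 2
(r3,c4) = 3
(r4,c2) = 1
(r4,c3) = 4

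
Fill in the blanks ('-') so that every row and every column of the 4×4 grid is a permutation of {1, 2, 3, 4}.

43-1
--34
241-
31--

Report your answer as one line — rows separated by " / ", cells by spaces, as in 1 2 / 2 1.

row 1 has {1,3,4}; column 3 has {1,3} — only 2 is left for (r1,c3).
row 2 has {3,4}; column 1 has {2,3,4} — only 1 is left for (r2,c1).
row 2 has {1,3,4}; column 2 has {1,3,4} — only 2 is left for (r2,c2).
row 3 has {1,2,4}; column 4 has {1,4} — only 3 is left for (r3,c4).
row 4 has {1,3}; column 3 has {1,2,3} — only 4 is left for (r4,c3).
row 4 has {1,3,4}; column 4 has {1,3,4} — only 2 is left for (r4,c4).

4 3 2 1 / 1 2 3 4 / 2 4 1 3 / 3 1 4 2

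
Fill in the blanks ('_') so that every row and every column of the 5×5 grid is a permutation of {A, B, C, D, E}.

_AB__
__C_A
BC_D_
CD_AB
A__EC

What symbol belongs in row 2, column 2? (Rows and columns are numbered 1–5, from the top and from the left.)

E

(r1,c4): row 1 has {A,B}; column 4 has {A,D,E}, so it must be C.
(r2,c4): row 2 has {A,C}; column 4 has {A,C,D,E}, so it must be B.
(r3,c5): row 3 has {B,C,D}; column 5 has {A,B,C}, so it must be E.
(r4,c3): row 4 has {A,B,C,D}; column 3 has {B,C}, so it must be E.
(r5,c2): row 5 has {A,C,E}; column 2 has {A,C,D}, so it must be B.
(r5,c3): row 5 has {A,B,C,E}; column 3 has {B,C,E}, so it must be D.
(r1,c5): row 1 has {A,B,C}; column 5 has {A,B,C,E}, so it must be D.
(r2,c2): row 2 has {A,B,C}; column 2 has {A,B,C,D}, so it must be E.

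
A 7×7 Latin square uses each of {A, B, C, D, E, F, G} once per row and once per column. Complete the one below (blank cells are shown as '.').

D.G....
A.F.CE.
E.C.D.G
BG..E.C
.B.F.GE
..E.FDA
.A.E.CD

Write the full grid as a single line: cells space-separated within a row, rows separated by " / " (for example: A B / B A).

D E G C B A F / A D F G C E B / E F C A D B G / B G A D E F C / C B D F A G E / G C E B F D A / F A B E G C D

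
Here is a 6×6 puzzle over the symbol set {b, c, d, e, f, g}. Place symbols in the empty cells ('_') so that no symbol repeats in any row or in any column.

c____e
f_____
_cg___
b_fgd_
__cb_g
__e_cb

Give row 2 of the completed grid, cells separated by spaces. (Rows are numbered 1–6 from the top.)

(r4,c2): row 4 has {b,d,f,g}; column 2 has {c}, so it must be e.
(r4,c6): row 4 has {b,d,e,f,g}; column 6 has {b,e,g}, so it must be c.
(r2,c6): row 2 has {f}; column 6 has {b,c,e,g}, so it must be d.
(r3,c6): row 3 has {c,g}; column 6 has {b,c,d,e,g}, so it must be f.
(r2,c3): row 2 has {d,f}; column 3 has {c,e,f,g}, so it must be b.
(r1,c3): row 1 has {c,e}; column 3 has {b,c,e,f,g}, so it must be d.
(r1,c4): row 1 has {c,d,e}; column 4 has {b,g}, so it must be f.
(r2,c2): row 2 has {b,d,f}; column 2 has {c,e}, so it must be g.
(r2,c5): row 2 has {b,d,f,g}; column 5 has {c,d}, so it must be e.
(r3,c5): row 3 has {c,f,g}; column 5 has {c,d,e}, so it must be b.
(r5,c5): row 5 has {b,c,g}; column 5 has {b,c,d,e}, so it must be f.
(r6,c4): row 6 has {b,c,e}; column 4 has {b,f,g}, so it must be d.
(r1,c2): row 1 has {c,d,e,f}; column 2 has {c,e,g}, so it must be b.
(r1,c5): row 1 has {b,c,d,e,f}; column 5 has {b,c,d,e,f}, so it must be g.
(r2,c4): row 2 has {b,d,e,f,g}; column 4 has {b,d,f,g}, so it must be c.

f g b c e d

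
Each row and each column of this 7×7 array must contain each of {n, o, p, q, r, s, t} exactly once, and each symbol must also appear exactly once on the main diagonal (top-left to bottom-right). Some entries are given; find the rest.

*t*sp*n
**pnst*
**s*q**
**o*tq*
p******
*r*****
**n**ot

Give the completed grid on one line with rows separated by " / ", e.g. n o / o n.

o t q s p r n / r q p n s t o / t p s o q n r / s n o r t q p / p o r t n s q / n r t q o p s / q s n p r o t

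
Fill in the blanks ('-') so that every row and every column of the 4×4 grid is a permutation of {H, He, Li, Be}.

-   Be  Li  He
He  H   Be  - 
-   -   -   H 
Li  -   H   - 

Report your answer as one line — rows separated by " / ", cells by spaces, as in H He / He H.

H Be Li He / He H Be Li / Be Li He H / Li He H Be

(r1,c1) = H
(r2,c4) = Li
(r3,c1) = Be
(r3,c3) = He
(r4,c2) = He
(r4,c4) = Be
(r3,c2) = Li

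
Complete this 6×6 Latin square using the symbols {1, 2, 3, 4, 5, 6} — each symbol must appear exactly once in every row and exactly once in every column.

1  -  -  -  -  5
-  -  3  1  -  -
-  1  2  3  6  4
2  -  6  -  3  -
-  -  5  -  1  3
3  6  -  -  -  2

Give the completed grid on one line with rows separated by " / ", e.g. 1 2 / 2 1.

1 3 4 6 2 5 / 4 2 3 1 5 6 / 5 1 2 3 6 4 / 2 5 6 4 3 1 / 6 4 5 2 1 3 / 3 6 1 5 4 2

(r1,c3) = 4
(r1,c5) = 2
(r2,c6) = 6
(r3,c1) = 5
(r4,c6) = 1
(r6,c3) = 1
(r1,c2) = 3
(r1,c4) = 6
(r2,c1) = 4
(r2,c5) = 5
(r5,c1) = 6
(r6,c5) = 4
(r2,c2) = 2
(r5,c2) = 4
(r5,c4) = 2
(r6,c4) = 5
(r4,c2) = 5
(r4,c4) = 4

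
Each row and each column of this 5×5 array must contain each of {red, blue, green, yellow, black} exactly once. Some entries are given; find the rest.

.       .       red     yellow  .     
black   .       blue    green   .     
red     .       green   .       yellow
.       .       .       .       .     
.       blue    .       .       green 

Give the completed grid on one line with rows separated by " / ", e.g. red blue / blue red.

blue green red yellow black / black yellow blue green red / red black green blue yellow / green red yellow black blue / yellow blue black red green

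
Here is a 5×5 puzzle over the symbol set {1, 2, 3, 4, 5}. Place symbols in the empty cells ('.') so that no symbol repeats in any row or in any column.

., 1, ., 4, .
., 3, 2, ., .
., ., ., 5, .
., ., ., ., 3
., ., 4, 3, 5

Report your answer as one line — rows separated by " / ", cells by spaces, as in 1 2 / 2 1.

3 1 5 4 2 / 5 3 2 1 4 / 2 4 3 5 1 / 4 5 1 2 3 / 1 2 4 3 5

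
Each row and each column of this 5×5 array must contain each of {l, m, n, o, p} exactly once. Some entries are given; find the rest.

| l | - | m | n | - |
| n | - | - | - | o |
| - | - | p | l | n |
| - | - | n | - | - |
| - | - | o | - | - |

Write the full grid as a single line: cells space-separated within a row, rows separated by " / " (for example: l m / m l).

l o m n p / n p l m o / o m p l n / p l n o m / m n o p l

(r1,c5) = p
(r2,c3) = l
(r1,c2) = o
(r3,c2) = m
(r2,c2) = p
(r2,c4) = m
(r3,c1) = o
(r4,c2) = l
(r4,c5) = m
(r5,c2) = n
(r5,c4) = p
(r5,c5) = l
(r4,c1) = p
(r4,c4) = o
(r5,c1) = m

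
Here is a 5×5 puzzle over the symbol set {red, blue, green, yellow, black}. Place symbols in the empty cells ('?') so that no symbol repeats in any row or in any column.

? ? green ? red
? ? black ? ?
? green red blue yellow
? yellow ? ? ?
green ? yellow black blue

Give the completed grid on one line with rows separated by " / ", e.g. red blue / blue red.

row 1 has {red,green}; column 4 has {blue,black} — only yellow is left for (r1,c4).
row 2 has {black}; column 5 has {red,blue,yellow} — only green is left for (r2,c5).
row 3 has {red,blue,green,yellow}; column 1 has {green} — only black is left for (r3,c1).
row 4 has {yellow}; column 3 has {red,green,yellow,black} — only blue is left for (r4,c3).
row 4 has {blue,yellow}; column 5 has {red,blue,green,yellow} — only black is left for (r4,c5).
row 5 has {blue,green,yellow,black}; column 2 has {green,yellow} — only red is left for (r5,c2).
row 1 has {red,green,yellow}; column 1 has {green,black} — only blue is left for (r1,c1).
row 1 has {red,blue,green,yellow}; column 2 has {red,green,yellow} — only black is left for (r1,c2).
row 2 has {green,black}; column 2 has {red,green,yellow,black} — only blue is left for (r2,c2).
row 2 has {blue,green,black}; column 4 has {blue,yellow,black} — only red is left for (r2,c4).
row 4 has {blue,yellow,black}; column 1 has {blue,green,black} — only red is left for (r4,c1).
row 4 has {red,blue,yellow,black}; column 4 has {red,blue,yellow,black} — only green is left for (r4,c4).
row 2 has {red,blue,green,black}; column 1 has {red,blue,green,black} — only yellow is left for (r2,c1).

blue black green yellow red / yellow blue black red green / black green red blue yellow / red yellow blue green black / green red yellow black blue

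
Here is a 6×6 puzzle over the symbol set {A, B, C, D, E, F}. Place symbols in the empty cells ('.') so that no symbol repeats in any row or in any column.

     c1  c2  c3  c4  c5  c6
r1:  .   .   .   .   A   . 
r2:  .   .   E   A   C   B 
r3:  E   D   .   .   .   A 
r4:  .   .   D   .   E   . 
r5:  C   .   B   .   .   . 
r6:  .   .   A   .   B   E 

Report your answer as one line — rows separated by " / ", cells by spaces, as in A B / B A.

Cell (r2,c2): row 2 has {A,B,C,E}; column 2 has {D} → F.
Cell (r3,c5): row 3 has {A,D,E}; column 5 has {A,B,C,E} → F.
Cell (r5,c5): row 5 has {B,C}; column 5 has {A,B,C,E,F} → D.
Cell (r5,c6): row 5 has {B,C,D}; column 6 has {A,B,E} → F.
Cell (r6,c2): row 6 has {A,B,E}; column 2 has {D,F} → C.
Cell (r2,c1): row 2 has {A,B,C,E,F}; column 1 has {C,E} → D.
Cell (r3,c3): row 3 has {A,D,E,F}; column 3 has {A,B,D,E} → C.
Cell (r3,c4): row 3 has {A,C,D,E,F}; column 4 has {A} → B.
Cell (r4,c6): row 4 has {D,E}; column 6 has {A,B,E,F} → C.
Cell (r5,c4): row 5 has {B,C,D,F}; column 4 has {A,B} → E.
Cell (r6,c1): row 6 has {A,B,C,E}; column 1 has {C,D,E} → F.
Cell (r6,c4): row 6 has {A,B,C,E,F}; column 4 has {A,B,E} → D.
Cell (r1,c1): row 1 has {A}; column 1 has {C,D,E,F} → B.
Cell (r1,c2): row 1 has {A,B}; column 2 has {C,D,F} → E.
Cell (r1,c3): row 1 has {A,B,E}; column 3 has {A,B,C,D,E} → F.
Cell (r1,c4): row 1 has {A,B,E,F}; column 4 has {A,B,D,E} → C.
Cell (r1,c6): row 1 has {A,B,C,E,F}; column 6 has {A,B,C,E,F} → D.
Cell (r4,c1): row 4 has {C,D,E}; column 1 has {B,C,D,E,F} → A.
Cell (r4,c2): row 4 has {A,C,D,E}; column 2 has {C,D,E,F} → B.
Cell (r4,c4): row 4 has {A,B,C,D,E}; column 4 has {A,B,C,D,E} → F.
Cell (r5,c2): row 5 has {B,C,D,E,F}; column 2 has {B,C,D,E,F} → A.

B E F C A D / D F E A C B / E D C B F A / A B D F E C / C A B E D F / F C A D B E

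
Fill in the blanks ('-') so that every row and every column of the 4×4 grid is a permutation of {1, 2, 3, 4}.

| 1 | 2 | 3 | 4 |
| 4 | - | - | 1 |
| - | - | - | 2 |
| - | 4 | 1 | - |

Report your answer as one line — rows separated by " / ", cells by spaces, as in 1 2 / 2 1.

1 2 3 4 / 4 3 2 1 / 3 1 4 2 / 2 4 1 3

(r2,c2): row 2 has {1,4}; column 2 has {2,4}, so it must be 3.
(r2,c3): row 2 has {1,3,4}; column 3 has {1,3}, so it must be 2.
(r3,c1): row 3 has {2}; column 1 has {1,4}, so it must be 3.
(r3,c2): row 3 has {2,3}; column 2 has {2,3,4}, so it must be 1.
(r3,c3): row 3 has {1,2,3}; column 3 has {1,2,3}, so it must be 4.
(r4,c1): row 4 has {1,4}; column 1 has {1,3,4}, so it must be 2.
(r4,c4): row 4 has {1,2,4}; column 4 has {1,2,4}, so it must be 3.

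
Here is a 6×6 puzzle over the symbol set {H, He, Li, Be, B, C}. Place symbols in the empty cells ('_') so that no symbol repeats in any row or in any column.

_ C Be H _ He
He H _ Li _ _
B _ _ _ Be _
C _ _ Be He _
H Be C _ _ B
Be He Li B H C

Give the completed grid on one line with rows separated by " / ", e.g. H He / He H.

At row 1, column 1: row 1 has {H,He,Be,C}; column 1 has {H,He,Be,B,C}; that leaves Li.
At row 1, column 5: row 1 has {H,He,Li,Be,C}; column 5 has {H,He,Be}; that leaves B.
At row 2, column 3: row 2 has {H,He,Li}; column 3 has {Li,Be,C}; that leaves B.
At row 2, column 5: row 2 has {H,He,Li,B}; column 5 has {H,He,Be,B}; that leaves C.
At row 2, column 6: row 2 has {H,He,Li,B,C}; column 6 has {He,B,C}; that leaves Be.
At row 3, column 2: row 3 has {Be,B}; column 2 has {H,He,Be,C}; that leaves Li.
At row 3, column 6: row 3 has {Li,Be,B}; column 6 has {He,Be,B,C}; that leaves H.
At row 4, column 2: row 4 has {He,Be,C}; column 2 has {H,He,Li,Be,C}; that leaves B.
At row 4, column 3: row 4 has {He,Be,B,C}; column 3 has {Li,Be,B,C}; that leaves H.
At row 4, column 6: row 4 has {H,He,Be,B,C}; column 6 has {H,He,Be,B,C}; that leaves Li.
At row 5, column 4: row 5 has {H,Be,B,C}; column 4 has {H,Li,Be,B}; that leaves He.
At row 5, column 5: row 5 has {H,He,Be,B,C}; column 5 has {H,He,Be,B,C}; that leaves Li.
At row 3, column 3: row 3 has {H,Li,Be,B}; column 3 has {H,Li,Be,B,C}; that leaves He.
At row 3, column 4: row 3 has {H,He,Li,Be,B}; column 4 has {H,He,Li,Be,B}; that leaves C.

Li C Be H B He / He H B Li C Be / B Li He C Be H / C B H Be He Li / H Be C He Li B / Be He Li B H C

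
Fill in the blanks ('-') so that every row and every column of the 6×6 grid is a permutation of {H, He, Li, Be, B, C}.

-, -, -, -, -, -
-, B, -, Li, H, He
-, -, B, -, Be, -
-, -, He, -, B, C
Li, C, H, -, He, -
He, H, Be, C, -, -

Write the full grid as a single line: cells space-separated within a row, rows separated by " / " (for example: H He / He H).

(r2,c3) = C
(r6,c5) = Li
(r6,c6) = B
(r1,c3) = Li
(r1,c5) = C
(r2,c1) = Be
(r4,c1) = H
(r4,c4) = Be
(r5,c4) = B
(r5,c6) = Be
(r1,c1) = B
(r1,c6) = H
(r3,c1) = C
(r3,c6) = Li
(r4,c2) = Li
(r1,c4) = He
(r3,c2) = He
(r3,c4) = H
(r1,c2) = Be

B Be Li He C H / Be B C Li H He / C He B H Be Li / H Li He Be B C / Li C H B He Be / He H Be C Li B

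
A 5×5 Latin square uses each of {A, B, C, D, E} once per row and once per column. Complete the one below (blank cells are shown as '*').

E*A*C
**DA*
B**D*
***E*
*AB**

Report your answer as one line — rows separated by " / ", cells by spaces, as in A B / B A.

row 1 has {A,C,E}; column 4 has {A,D,E} — only B is left for (r1,c4).
row 2 has {A,D}; column 1 has {B,E} — only C is left for (r2,c1).
row 4 has {E}; column 3 has {A,B,D} — only C is left for (r4,c3).
row 5 has {A,B}; column 1 has {B,C,E} — only D is left for (r5,c1).
row 5 has {A,B,D}; column 4 has {A,B,D,E} — only C is left for (r5,c4).
row 5 has {A,B,C,D}; column 5 has {C} — only E is left for (r5,c5).
row 1 has {A,B,C,E}; column 2 has {A} — only D is left for (r1,c2).
row 2 has {A,C,D}; column 5 has {C,E} — only B is left for (r2,c5).
row 3 has {B,D}; column 3 has {A,B,C,D} — only E is left for (r3,c3).
row 3 has {B,D,E}; column 5 has {B,C,E} — only A is left for (r3,c5).
row 4 has {C,E}; column 1 has {B,C,D,E} — only A is left for (r4,c1).
row 4 has {A,C,E}; column 2 has {A,D} — only B is left for (r4,c2).
row 4 has {A,B,C,E}; column 5 has {A,B,C,E} — only D is left for (r4,c5).
row 2 has {A,B,C,D}; column 2 has {A,B,D} — only E is left for (r2,c2).
row 3 has {A,B,D,E}; column 2 has {A,B,D,E} — only C is left for (r3,c2).

E D A B C / C E D A B / B C E D A / A B C E D / D A B C E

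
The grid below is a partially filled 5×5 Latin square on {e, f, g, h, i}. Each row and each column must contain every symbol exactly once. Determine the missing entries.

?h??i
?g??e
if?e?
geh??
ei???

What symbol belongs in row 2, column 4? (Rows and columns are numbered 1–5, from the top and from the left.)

row 1 has {h,i}; column 1 has {e,g,i} — only f is left for (r1,c1).
row 1 has {f,h,i}; column 4 has {e} — only g is left for (r1,c4).
row 2 has {e,g}; column 1 has {e,f,g,i} — only h is left for (r2,c1).
row 3 has {e,f,i}; column 3 has {h} — only g is left for (r3,c3).
row 3 has {e,f,g,i}; column 5 has {e,i} — only h is left for (r3,c5).
row 4 has {e,g,h}; column 5 has {e,h,i} — only f is left for (r4,c5).
row 5 has {e,i}; column 3 has {g,h} — only f is left for (r5,c3).
row 5 has {e,f,i}; column 4 has {e,g} — only h is left for (r5,c4).
row 5 has {e,f,h,i}; column 5 has {e,f,h,i} — only g is left for (r5,c5).
row 1 has {f,g,h,i}; column 3 has {f,g,h} — only e is left for (r1,c3).
row 2 has {e,g,h}; column 3 has {e,f,g,h} — only i is left for (r2,c3).
row 2 has {e,g,h,i}; column 4 has {e,g,h} — only f is left for (r2,c4).

f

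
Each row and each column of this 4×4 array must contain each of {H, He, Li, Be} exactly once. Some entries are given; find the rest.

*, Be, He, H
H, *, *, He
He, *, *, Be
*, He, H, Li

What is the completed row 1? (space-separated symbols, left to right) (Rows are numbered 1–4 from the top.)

At row 1, column 1: row 1 has {H,He,Be}; column 1 has {H,He}; that leaves Li.

Li Be He H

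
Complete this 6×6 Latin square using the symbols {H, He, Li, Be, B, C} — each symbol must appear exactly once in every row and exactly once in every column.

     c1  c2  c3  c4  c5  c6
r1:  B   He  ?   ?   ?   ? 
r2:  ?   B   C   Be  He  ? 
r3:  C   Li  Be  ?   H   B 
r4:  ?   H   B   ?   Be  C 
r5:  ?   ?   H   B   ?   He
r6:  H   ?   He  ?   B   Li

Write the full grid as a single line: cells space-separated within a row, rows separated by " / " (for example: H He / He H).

B He Li H C Be / Li B C Be He H / C Li Be He H B / He H B Li Be C / Be C H B Li He / H Be He C B Li

(r1,c3) = Li
(r1,c5) = C
(r2,c1) = Li
(r2,c6) = H
(r3,c4) = He
(r4,c1) = He
(r4,c4) = Li
(r5,c1) = Be
(r5,c2) = C
(r5,c5) = Li
(r6,c2) = Be
(r6,c4) = C
(r1,c4) = H
(r1,c6) = Be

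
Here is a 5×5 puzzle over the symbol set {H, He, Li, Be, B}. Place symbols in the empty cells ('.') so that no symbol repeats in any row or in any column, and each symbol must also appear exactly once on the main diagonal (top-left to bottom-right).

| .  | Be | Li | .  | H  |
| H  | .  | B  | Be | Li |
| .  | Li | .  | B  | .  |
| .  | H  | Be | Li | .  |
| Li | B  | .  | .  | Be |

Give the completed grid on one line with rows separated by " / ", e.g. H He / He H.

(r1,c4) = He
(r2,c2) = He
(r3,c3) = H
(r3,c5) = He
(r4,c5) = B
(r5,c3) = He
(r5,c4) = H
(r1,c1) = B
(r3,c1) = Be
(r4,c1) = He

B Be Li He H / H He B Be Li / Be Li H B He / He H Be Li B / Li B He H Be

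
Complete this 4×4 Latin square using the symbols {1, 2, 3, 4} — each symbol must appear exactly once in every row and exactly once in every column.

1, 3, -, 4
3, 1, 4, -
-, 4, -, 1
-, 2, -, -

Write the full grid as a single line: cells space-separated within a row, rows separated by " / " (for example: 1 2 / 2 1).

row 1 has {1,3,4}; column 3 has {4} — only 2 is left for (r1,c3).
row 2 has {1,3,4}; column 4 has {1,4} — only 2 is left for (r2,c4).
row 3 has {1,4}; column 1 has {1,3} — only 2 is left for (r3,c1).
row 3 has {1,2,4}; column 3 has {2,4} — only 3 is left for (r3,c3).
row 4 has {2}; column 1 has {1,2,3} — only 4 is left for (r4,c1).
row 4 has {2,4}; column 3 has {2,3,4} — only 1 is left for (r4,c3).
row 4 has {1,2,4}; column 4 has {1,2,4} — only 3 is left for (r4,c4).

1 3 2 4 / 3 1 4 2 / 2 4 3 1 / 4 2 1 3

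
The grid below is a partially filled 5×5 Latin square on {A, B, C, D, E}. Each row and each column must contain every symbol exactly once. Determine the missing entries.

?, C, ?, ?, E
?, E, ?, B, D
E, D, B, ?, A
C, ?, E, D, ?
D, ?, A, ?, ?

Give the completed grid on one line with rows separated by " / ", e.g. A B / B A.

B C D A E / A E C B D / E D B C A / C A E D B / D B A E C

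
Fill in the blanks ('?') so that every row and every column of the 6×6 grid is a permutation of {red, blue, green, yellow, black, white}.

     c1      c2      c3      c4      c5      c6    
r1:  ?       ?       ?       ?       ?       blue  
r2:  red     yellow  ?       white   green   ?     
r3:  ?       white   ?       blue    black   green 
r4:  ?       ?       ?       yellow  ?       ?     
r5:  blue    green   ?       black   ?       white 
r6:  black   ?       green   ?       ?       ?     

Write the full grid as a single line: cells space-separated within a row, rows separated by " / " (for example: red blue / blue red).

(r2,c6) = black
(r3,c1) = yellow
(r3,c3) = red
(r4,c6) = red
(r5,c3) = yellow
(r5,c5) = red
(r6,c4) = red
(r6,c6) = yellow
(r1,c4) = green
(r2,c3) = blue
(r6,c2) = blue
(r6,c5) = white
(r1,c1) = white
(r1,c3) = black
(r1,c5) = yellow
(r4,c1) = green
(r4,c2) = black
(r4,c3) = white
(r4,c5) = blue
(r1,c2) = red

white red black green yellow blue / red yellow blue white green black / yellow white red blue black green / green black white yellow blue red / blue green yellow black red white / black blue green red white yellow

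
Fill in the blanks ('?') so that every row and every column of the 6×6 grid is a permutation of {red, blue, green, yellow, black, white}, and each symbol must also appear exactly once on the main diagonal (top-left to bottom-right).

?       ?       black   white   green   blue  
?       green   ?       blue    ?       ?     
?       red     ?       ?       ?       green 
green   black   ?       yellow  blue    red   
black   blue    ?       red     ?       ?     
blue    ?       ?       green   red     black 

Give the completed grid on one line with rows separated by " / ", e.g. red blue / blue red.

red yellow black white green blue / yellow green red blue black white / white red blue black yellow green / green black white yellow blue red / black blue green red white yellow / blue white yellow green red black

(r1,c1) = red
(r1,c2) = yellow
(r3,c4) = black
(r4,c3) = white
(r5,c5) = white
(r5,c6) = yellow
(r6,c2) = white
(r6,c3) = yellow
(r2,c3) = red
(r2,c6) = white
(r3,c3) = blue
(r3,c5) = yellow
(r5,c3) = green
(r2,c1) = yellow
(r2,c5) = black
(r3,c1) = white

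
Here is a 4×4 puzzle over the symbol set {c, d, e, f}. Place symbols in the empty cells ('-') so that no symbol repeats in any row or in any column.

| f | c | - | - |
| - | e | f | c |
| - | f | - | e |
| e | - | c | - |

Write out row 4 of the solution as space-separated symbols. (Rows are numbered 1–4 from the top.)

e d c f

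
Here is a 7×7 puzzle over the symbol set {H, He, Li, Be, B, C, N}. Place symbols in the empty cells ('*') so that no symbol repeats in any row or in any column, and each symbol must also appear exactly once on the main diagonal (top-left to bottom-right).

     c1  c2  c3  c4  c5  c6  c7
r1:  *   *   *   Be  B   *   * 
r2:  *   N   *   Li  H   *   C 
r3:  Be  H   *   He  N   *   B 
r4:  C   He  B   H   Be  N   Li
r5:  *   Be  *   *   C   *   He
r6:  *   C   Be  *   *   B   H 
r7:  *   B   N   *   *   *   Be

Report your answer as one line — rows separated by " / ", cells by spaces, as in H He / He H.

He Li C Be B H N / B N He Li H Be C / Be H Li He N C B / C He B H Be N Li / N Be H B C Li He / Li C Be N He B H / H B N C Li He Be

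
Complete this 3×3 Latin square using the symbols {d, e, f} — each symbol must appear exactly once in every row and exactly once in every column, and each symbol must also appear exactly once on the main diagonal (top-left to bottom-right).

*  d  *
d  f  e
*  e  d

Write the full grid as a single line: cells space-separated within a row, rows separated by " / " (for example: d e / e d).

At row 1, column 1: row 1 has {d}; column 1 has {d}; the diagonal has {d,f}; that leaves e.
At row 1, column 3: row 1 has {d,e}; column 3 has {d,e}; that leaves f.
At row 3, column 1: row 3 has {d,e}; column 1 has {d,e}; that leaves f.

e d f / d f e / f e d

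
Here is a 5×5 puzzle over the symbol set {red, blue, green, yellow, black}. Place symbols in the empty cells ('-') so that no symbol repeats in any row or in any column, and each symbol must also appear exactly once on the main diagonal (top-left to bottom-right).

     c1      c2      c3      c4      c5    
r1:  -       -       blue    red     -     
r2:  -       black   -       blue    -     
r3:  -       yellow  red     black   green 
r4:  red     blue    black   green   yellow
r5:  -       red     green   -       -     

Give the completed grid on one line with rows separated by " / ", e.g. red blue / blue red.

yellow green blue red black / green black yellow blue red / blue yellow red black green / red blue black green yellow / black red green yellow blue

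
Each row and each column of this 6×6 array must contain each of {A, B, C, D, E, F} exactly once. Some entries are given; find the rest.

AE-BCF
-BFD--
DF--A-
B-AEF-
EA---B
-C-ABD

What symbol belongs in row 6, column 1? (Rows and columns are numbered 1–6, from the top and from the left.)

(r1,c3) = D
(r2,c1) = C
(r2,c5) = E
(r2,c6) = A
(r3,c4) = C
(r3,c6) = E
(r4,c2) = D
(r4,c6) = C
(r5,c3) = C
(r5,c4) = F
(r5,c5) = D
(r6,c1) = F

F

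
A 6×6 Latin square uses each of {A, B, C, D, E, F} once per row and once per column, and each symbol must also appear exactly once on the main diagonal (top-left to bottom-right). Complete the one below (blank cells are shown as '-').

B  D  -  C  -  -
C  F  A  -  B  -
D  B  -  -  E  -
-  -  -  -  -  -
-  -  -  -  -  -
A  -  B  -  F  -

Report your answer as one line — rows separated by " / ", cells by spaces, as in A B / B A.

B D E C A F / C F A E B D / D B C F E A / F E D A C B / E A F B D C / A C B D F E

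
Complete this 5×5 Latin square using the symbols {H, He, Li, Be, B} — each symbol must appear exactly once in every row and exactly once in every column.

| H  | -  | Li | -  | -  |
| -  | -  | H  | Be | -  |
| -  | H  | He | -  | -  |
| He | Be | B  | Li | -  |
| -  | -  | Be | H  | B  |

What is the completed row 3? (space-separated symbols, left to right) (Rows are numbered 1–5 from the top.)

Be H He B Li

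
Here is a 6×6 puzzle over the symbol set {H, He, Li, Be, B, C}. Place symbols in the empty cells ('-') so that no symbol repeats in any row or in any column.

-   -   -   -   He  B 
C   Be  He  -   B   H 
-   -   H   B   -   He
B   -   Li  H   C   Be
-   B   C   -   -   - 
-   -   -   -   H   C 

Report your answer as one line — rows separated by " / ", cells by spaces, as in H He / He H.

(r1,c3) = Be
(r2,c4) = Li
(r4,c2) = He
(r5,c6) = Li
(r6,c2) = Li
(r6,c3) = B
(r1,c4) = C
(r3,c2) = C
(r5,c5) = Be
(r1,c2) = H
(r3,c5) = Li
(r5,c4) = He
(r6,c4) = Be
(r1,c1) = Li
(r3,c1) = Be
(r5,c1) = H
(r6,c1) = He

Li H Be C He B / C Be He Li B H / Be C H B Li He / B He Li H C Be / H B C He Be Li / He Li B Be H C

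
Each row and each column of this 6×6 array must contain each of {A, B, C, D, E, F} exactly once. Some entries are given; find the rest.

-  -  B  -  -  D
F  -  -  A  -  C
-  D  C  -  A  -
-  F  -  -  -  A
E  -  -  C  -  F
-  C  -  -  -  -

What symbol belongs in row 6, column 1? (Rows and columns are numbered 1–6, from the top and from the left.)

row 3 has {A,C,D}; column 1 has {E,F} — only B is left for (r3,c1).
row 3 has {A,B,C,D}; column 6 has {A,C,D,F} — only E is left for (r3,c6).
row 6 has {C}; column 6 has {A,C,D,E,F} — only B is left for (r6,c6).
row 3 has {A,B,C,D,E}; column 4 has {A,C} — only F is left for (r3,c4).
row 1 has {B,D}; column 4 has {A,C,F} — only E is left for (r1,c4).
row 6 has {B,C}; column 4 has {A,C,E,F} — only D is left for (r6,c4).
row 1 has {B,D,E}; column 2 has {C,D,F} — only A is left for (r1,c2).
row 4 has {A,F}; column 4 has {A,C,D,E,F} — only B is left for (r4,c4).
row 5 has {C,E,F}; column 2 has {A,C,D,F} — only B is left for (r5,c2).
row 5 has {B,C,E,F}; column 5 has {A} — only D is left for (r5,c5).
row 6 has {B,C,D}; column 1 has {B,E,F} — only A is left for (r6,c1).

A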